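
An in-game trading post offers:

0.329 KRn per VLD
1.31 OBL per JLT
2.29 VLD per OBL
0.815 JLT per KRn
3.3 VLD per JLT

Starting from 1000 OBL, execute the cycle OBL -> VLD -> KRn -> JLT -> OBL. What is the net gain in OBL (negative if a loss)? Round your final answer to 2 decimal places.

1000 OBL × 2.29 = 2290 VLD
2290 VLD × 0.329 = 753.41 KRn
753.41 KRn × 0.815 = 614.02915 JLT
614.02915 JLT × 1.31 = 804.3781865 OBL
Net change: 804.3781865 − 1000 = -195.6218135 OBL

-195.62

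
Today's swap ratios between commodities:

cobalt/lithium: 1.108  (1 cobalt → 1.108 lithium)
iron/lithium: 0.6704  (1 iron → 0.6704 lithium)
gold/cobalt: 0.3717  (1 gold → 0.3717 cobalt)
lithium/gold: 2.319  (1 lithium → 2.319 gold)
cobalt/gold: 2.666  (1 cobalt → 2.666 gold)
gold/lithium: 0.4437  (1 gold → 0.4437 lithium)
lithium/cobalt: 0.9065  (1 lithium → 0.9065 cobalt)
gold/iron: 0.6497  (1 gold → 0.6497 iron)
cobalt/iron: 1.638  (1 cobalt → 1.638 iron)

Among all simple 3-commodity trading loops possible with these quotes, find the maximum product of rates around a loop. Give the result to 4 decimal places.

lithium→cobalt→gold→lithium: 0.9065 × 2.666 × 0.4437 = 1.07230
iron→lithium→gold→iron: 0.6704 × 2.319 × 0.6497 = 1.01006
iron→lithium→cobalt→iron: 0.6704 × 0.9065 × 1.638 = 0.99544
lithium→gold→cobalt→lithium: 2.319 × 0.3717 × 1.108 = 0.95507
Maximum is lithium→cobalt→gold→lithium at 1.0723; arbitrage exists.

1.0723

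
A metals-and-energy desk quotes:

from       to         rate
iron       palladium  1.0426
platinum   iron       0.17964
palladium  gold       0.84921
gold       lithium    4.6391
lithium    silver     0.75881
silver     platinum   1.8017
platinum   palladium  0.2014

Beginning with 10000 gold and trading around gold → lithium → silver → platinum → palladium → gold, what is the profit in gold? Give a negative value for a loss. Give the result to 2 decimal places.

847.35

10000 gold × 4.6391 = 46391 lithium
46391 lithium × 0.75881 = 35201.95471 silver
35201.95471 silver × 1.8017 = 63423.361801007 platinum
63423.361801007 platinum × 0.2014 = 12773.4650667228098 palladium
12773.4650667228098 palladium × 0.84921 = 10847.354269311677310258 gold
Net change: 10847.354269311677310258 − 10000 = 847.354269311677310258 gold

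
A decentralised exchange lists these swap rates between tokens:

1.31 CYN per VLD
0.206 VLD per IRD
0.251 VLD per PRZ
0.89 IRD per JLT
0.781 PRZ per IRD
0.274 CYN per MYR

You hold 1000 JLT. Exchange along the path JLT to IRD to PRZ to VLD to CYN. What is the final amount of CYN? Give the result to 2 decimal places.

1000 JLT × 0.89 = 890 IRD
890 IRD × 0.781 = 695.09 PRZ
695.09 PRZ × 0.251 = 174.46759 VLD
174.46759 VLD × 1.31 = 228.5525429 CYN

228.55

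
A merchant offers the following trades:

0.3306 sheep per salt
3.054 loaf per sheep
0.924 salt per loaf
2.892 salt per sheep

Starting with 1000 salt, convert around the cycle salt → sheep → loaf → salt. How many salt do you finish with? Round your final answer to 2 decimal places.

1000 salt × 0.3306 = 330.6 sheep
330.6 sheep × 3.054 = 1009.6524 loaf
1009.6524 loaf × 0.924 = 932.9188176 salt

932.92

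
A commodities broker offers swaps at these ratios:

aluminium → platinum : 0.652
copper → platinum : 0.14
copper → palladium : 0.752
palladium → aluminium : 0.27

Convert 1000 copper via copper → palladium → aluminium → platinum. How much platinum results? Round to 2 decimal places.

1000 copper × 0.752 = 752 palladium
752 palladium × 0.27 = 203.04 aluminium
203.04 aluminium × 0.652 = 132.38208 platinum

132.38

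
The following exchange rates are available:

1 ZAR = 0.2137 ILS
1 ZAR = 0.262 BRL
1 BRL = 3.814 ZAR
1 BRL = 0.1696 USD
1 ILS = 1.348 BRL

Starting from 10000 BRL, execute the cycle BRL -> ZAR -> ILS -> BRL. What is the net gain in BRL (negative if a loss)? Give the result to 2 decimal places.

986.90

10000 BRL × 3.814 = 38140 ZAR
38140 ZAR × 0.2137 = 8150.518 ILS
8150.518 ILS × 1.348 = 10986.898264 BRL
Net change: 10986.898264 − 10000 = 986.898264 BRL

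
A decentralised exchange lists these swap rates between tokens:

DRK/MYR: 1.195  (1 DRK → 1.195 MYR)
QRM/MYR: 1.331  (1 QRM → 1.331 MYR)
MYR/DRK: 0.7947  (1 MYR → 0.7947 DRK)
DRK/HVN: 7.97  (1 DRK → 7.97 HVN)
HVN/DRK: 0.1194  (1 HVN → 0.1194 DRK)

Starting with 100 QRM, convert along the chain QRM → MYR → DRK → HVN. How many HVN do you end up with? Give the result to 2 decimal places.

843.02

100 QRM × 1.331 = 133.1 MYR
133.1 MYR × 0.7947 = 105.77457 DRK
105.77457 DRK × 7.97 = 843.0233229 HVN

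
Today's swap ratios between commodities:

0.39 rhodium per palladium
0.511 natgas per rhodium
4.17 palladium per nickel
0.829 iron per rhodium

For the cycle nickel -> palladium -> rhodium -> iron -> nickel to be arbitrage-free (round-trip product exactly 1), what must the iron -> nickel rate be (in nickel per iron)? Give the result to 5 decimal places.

0.74173

Known legs of the cycle: 4.17 × 0.39 × 0.829 = 1.3482027
For no arbitrage the full-cycle product must be 1, so the missing rate is 1 / 1.3482027 ≈ 0.7417282.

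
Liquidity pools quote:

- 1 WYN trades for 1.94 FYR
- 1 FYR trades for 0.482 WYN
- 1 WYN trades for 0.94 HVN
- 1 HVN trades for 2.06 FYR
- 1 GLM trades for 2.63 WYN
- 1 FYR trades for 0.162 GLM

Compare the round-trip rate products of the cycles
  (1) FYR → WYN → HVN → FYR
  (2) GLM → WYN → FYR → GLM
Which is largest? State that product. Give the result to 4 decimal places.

0.9333

(1) 0.482 × 0.94 × 2.06 = 0.93334
(2) 2.63 × 1.94 × 0.162 = 0.82656
Highest is cycle (1) at 0.9333 (≤1, no arbitrage).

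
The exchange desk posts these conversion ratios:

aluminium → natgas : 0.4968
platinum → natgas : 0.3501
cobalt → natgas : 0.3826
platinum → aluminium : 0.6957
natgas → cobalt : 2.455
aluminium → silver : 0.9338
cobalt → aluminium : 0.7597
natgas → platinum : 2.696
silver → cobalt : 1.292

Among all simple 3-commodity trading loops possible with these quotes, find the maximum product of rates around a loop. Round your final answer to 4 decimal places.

0.9318

platinum→aluminium→natgas→platinum: 0.6957 × 0.4968 × 2.696 = 0.93180
aluminium→natgas→cobalt→aluminium: 0.4968 × 2.455 × 0.7597 = 0.92656
silver→cobalt→aluminium→silver: 1.292 × 0.7597 × 0.9338 = 0.91655
Maximum is platinum→aluminium→natgas→platinum at 0.9318; no arbitrage — every cycle loses value.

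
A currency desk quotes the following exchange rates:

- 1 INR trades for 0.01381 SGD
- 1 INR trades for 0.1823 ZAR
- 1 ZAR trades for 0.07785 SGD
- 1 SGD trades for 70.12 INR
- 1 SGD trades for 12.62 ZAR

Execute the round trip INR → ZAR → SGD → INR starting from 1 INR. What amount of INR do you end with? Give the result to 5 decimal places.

1 INR × 0.1823 = 0.1823 ZAR
0.1823 ZAR × 0.07785 = 0.014192055 SGD
0.014192055 SGD × 70.12 = 0.9951468966 INR

0.99515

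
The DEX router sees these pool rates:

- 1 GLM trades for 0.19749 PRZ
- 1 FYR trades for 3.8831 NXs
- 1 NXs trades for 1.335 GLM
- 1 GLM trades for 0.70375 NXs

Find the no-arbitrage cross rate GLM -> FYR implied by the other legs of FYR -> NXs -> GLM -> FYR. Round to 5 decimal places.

Known legs of the cycle: 3.8831 × 1.335 = 5.1839385
For no arbitrage the full-cycle product must be 1, so the missing rate is 1 / 5.1839385 ≈ 0.1929035.

0.19290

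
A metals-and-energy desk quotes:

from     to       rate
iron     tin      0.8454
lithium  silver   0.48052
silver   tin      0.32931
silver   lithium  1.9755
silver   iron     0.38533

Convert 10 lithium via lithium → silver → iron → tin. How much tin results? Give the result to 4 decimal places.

10 lithium × 0.48052 = 4.8052 silver
4.8052 silver × 0.38533 = 1.851587716 iron
1.851587716 iron × 0.8454 = 1.5653322551064 tin

1.5653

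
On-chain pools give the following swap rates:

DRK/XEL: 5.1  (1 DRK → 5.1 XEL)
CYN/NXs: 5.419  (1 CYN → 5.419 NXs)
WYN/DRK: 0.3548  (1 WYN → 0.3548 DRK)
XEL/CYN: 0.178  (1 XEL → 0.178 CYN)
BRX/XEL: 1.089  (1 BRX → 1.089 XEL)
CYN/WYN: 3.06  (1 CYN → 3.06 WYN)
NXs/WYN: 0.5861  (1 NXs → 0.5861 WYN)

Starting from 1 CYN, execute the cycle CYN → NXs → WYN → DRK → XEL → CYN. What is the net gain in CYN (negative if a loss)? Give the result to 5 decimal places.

1 CYN × 5.419 = 5.419 NXs
5.419 NXs × 0.5861 = 3.1760759 WYN
3.1760759 WYN × 0.3548 = 1.12687172932 DRK
1.12687172932 DRK × 5.1 = 5.747045819532 XEL
5.747045819532 XEL × 0.178 = 1.022974155876696 CYN
Net change: 1.022974155876696 − 1 = 0.022974155876696 CYN

0.02297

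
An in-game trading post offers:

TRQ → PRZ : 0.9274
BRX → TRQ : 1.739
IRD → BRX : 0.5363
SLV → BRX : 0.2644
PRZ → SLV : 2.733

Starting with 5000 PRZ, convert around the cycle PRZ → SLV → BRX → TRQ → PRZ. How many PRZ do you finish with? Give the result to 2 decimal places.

5000 PRZ × 2.733 = 13665 SLV
13665 SLV × 0.2644 = 3613.026 BRX
3613.026 BRX × 1.739 = 6283.052214 TRQ
6283.052214 TRQ × 0.9274 = 5826.9026232636 PRZ

5826.90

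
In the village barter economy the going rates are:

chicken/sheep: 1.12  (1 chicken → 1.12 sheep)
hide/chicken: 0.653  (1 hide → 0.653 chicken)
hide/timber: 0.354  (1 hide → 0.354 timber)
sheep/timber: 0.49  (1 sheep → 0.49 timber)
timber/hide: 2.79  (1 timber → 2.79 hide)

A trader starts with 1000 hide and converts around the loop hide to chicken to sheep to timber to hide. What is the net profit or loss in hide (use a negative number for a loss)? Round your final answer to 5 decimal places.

-0.15774

1000 hide × 0.653 = 653 chicken
653 chicken × 1.12 = 731.36 sheep
731.36 sheep × 0.49 = 358.3664 timber
358.3664 timber × 2.79 = 999.842256 hide
Net change: 999.842256 − 1000 = -0.157744 hide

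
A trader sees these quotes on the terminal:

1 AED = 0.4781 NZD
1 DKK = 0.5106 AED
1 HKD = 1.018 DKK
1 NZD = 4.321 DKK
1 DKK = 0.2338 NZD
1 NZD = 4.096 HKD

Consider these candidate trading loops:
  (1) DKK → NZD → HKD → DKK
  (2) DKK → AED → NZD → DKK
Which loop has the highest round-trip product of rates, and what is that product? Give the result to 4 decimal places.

(1) 0.2338 × 4.096 × 1.018 = 0.97488
(2) 0.5106 × 0.4781 × 4.321 = 1.05483
Highest is cycle (2) at 1.0548 (>1, arbitrage).

1.0548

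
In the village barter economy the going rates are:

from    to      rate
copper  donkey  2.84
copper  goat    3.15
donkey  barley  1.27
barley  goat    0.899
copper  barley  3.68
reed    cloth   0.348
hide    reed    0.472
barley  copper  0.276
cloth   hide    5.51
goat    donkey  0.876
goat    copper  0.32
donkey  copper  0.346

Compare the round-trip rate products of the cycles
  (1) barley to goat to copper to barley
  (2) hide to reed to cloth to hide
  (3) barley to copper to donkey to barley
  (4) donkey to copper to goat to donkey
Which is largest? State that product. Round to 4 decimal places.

1.0587

(1) 0.899 × 0.32 × 3.68 = 1.05866
(2) 0.472 × 0.348 × 5.51 = 0.90505
(3) 0.276 × 2.84 × 1.27 = 0.99548
(4) 0.346 × 3.15 × 0.876 = 0.95475
Highest is cycle (1) at 1.0587 (>1, arbitrage).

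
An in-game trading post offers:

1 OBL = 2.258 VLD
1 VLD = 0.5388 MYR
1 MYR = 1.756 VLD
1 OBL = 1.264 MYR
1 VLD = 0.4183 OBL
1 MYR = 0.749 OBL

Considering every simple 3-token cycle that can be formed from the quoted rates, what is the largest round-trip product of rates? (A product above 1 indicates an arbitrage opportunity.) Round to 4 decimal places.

0.9285

VLD→OBL→MYR→VLD: 0.4183 × 1.264 × 1.756 = 0.92845
VLD→MYR→OBL→VLD: 0.5388 × 0.749 × 2.258 = 0.91124
Maximum is VLD→OBL→MYR→VLD at 0.9285; no arbitrage — every cycle loses value.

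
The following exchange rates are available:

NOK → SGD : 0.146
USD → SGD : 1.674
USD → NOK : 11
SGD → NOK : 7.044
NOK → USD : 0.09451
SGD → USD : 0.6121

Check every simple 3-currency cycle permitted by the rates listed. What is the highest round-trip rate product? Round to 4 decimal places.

SGD→NOK→USD→SGD: 7.044 × 0.09451 × 1.674 = 1.11443
SGD→USD→NOK→SGD: 0.6121 × 11 × 0.146 = 0.98303
Maximum is SGD→NOK→USD→SGD at 1.1144; arbitrage exists.

1.1144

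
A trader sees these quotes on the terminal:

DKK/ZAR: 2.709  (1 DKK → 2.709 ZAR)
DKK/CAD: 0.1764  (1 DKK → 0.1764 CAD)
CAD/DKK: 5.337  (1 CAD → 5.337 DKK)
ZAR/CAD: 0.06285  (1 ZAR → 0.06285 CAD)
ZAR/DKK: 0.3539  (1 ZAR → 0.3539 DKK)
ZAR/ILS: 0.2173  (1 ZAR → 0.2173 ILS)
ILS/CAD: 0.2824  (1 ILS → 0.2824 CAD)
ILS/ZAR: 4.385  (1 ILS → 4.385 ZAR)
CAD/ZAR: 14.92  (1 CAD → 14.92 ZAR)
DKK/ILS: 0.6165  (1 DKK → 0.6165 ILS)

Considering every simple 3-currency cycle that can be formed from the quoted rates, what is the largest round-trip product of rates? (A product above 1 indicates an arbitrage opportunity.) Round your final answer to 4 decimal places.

0.9567

ILS→ZAR→DKK→ILS: 4.385 × 0.3539 × 0.6165 = 0.95672
DKK→CAD→ZAR→DKK: 0.1764 × 14.92 × 0.3539 = 0.93143
ILS→CAD→DKK→ILS: 0.2824 × 5.337 × 0.6165 = 0.92917
ILS→CAD→ZAR→ILS: 0.2824 × 14.92 × 0.2173 = 0.91557
DKK→ZAR→CAD→DKK: 2.709 × 0.06285 × 5.337 = 0.90868
Maximum is ILS→ZAR→DKK→ILS at 0.9567; no arbitrage — every cycle loses value.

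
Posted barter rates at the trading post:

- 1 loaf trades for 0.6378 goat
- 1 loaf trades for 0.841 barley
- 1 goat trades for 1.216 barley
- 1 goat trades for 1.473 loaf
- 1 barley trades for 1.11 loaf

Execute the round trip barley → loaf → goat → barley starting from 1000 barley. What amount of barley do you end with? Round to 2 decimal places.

860.88

1000 barley × 1.11 = 1110 loaf
1110 loaf × 0.6378 = 707.958 goat
707.958 goat × 1.216 = 860.876928 barley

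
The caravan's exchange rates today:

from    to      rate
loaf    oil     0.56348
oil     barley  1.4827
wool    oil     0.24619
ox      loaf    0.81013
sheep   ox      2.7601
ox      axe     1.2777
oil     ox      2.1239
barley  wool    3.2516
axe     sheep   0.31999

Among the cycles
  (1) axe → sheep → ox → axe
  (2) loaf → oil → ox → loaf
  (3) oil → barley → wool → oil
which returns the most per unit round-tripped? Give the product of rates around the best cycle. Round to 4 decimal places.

1.1869

(1) 0.31999 × 2.7601 × 1.2777 = 1.12847
(2) 0.56348 × 2.1239 × 0.81013 = 0.96954
(3) 1.4827 × 3.2516 × 0.24619 = 1.18692
Highest is cycle (3) at 1.1869 (>1, arbitrage).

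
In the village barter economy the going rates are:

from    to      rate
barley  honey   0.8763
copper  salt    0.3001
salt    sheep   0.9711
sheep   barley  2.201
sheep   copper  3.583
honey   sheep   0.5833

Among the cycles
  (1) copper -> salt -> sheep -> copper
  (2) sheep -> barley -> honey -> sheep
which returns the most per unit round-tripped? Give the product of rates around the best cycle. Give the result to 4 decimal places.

(1) 0.3001 × 0.9711 × 3.583 = 1.04418
(2) 2.201 × 0.8763 × 0.5833 = 1.12503
Highest is cycle (2) at 1.1250 (>1, arbitrage).

1.1250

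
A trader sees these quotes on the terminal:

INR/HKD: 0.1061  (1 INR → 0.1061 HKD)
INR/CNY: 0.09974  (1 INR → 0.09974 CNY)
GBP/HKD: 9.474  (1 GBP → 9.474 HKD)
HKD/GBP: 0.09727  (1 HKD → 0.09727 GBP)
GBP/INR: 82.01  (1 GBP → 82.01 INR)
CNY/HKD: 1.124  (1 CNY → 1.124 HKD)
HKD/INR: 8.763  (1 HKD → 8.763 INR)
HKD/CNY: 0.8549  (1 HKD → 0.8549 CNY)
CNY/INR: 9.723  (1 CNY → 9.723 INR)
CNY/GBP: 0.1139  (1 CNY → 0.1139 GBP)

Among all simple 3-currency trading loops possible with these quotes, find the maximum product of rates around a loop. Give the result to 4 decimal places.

0.9824

HKD→INR→CNY→HKD: 8.763 × 0.09974 × 1.124 = 0.98240
GBP→INR→CNY→GBP: 82.01 × 0.09974 × 0.1139 = 0.93167
GBP→HKD→CNY→GBP: 9.474 × 0.8549 × 0.1139 = 0.92251
HKD→CNY→INR→HKD: 0.8549 × 9.723 × 0.1061 = 0.88192
GBP→INR→HKD→GBP: 82.01 × 0.1061 × 0.09727 = 0.84637
Maximum is HKD→INR→CNY→HKD at 0.9824; no arbitrage — every cycle loses value.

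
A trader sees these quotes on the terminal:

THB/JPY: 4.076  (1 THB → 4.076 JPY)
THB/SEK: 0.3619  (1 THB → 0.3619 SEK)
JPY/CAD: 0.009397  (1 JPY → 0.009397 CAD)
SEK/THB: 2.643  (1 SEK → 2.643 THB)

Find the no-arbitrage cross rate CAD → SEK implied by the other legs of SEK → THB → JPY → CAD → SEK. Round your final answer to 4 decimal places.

Known legs of the cycle: 2.643 × 4.076 × 0.009397 = 0.101232640596
For no arbitrage the full-cycle product must be 1, so the missing rate is 1 / 0.101232640596 ≈ 9.878237.

9.8782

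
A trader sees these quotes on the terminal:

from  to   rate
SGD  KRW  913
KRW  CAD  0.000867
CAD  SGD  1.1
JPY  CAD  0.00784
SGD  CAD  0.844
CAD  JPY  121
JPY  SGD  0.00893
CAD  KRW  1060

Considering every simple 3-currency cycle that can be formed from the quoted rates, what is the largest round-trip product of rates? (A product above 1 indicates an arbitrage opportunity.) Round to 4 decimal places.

CAD→JPY→SGD→CAD: 121 × 0.00893 × 0.844 = 0.91197
KRW→CAD→SGD→KRW: 0.000867 × 1.1 × 913 = 0.87073
Maximum is CAD→JPY→SGD→CAD at 0.9120; no arbitrage — every cycle loses value.

0.9120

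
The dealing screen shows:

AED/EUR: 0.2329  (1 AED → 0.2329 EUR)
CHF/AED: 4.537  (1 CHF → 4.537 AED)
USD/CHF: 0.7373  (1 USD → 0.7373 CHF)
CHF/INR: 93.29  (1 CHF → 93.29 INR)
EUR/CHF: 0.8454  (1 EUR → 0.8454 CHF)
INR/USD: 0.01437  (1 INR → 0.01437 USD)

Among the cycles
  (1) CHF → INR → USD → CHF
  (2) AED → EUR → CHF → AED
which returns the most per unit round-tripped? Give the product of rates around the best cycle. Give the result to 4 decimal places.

(1) 93.29 × 0.01437 × 0.7373 = 0.98841
(2) 0.2329 × 0.8454 × 4.537 = 0.89331
Highest is cycle (1) at 0.9884 (≤1, no arbitrage).

0.9884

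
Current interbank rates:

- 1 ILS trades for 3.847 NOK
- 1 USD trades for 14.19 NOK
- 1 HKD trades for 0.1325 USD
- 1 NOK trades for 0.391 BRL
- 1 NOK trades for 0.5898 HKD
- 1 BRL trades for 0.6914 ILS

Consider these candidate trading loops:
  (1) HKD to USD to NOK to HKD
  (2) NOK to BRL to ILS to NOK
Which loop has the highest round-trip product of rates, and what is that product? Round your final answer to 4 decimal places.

1.1089

(1) 0.1325 × 14.19 × 0.5898 = 1.10893
(2) 0.391 × 0.6914 × 3.847 = 1.03999
Highest is cycle (1) at 1.1089 (>1, arbitrage).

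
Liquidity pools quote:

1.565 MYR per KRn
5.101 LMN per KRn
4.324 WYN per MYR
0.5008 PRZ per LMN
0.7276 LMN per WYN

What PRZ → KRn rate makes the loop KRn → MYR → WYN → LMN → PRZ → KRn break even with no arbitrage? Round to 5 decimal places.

Known legs of the cycle: 1.565 × 4.324 × 0.7276 × 0.5008 = 2.4657953982848
For no arbitrage the full-cycle product must be 1, so the missing rate is 1 / 2.4657953982848 ≈ 0.4055487.

0.40555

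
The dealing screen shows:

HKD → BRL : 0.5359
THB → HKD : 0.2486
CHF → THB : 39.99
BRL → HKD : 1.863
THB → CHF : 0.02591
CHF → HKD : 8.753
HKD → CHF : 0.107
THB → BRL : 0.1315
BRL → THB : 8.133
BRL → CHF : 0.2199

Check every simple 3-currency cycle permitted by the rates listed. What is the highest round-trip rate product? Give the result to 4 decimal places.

BRL→CHF→THB→BRL: 0.2199 × 39.99 × 0.1315 = 1.15638
BRL→THB→HKD→BRL: 8.133 × 0.2486 × 0.5359 = 1.08352
HKD→CHF→THB→HKD: 0.107 × 39.99 × 0.2486 = 1.06374
BRL→CHF→HKD→BRL: 0.2199 × 8.753 × 0.5359 = 1.03149
Maximum is BRL→CHF→THB→BRL at 1.1564; arbitrage exists.

1.1564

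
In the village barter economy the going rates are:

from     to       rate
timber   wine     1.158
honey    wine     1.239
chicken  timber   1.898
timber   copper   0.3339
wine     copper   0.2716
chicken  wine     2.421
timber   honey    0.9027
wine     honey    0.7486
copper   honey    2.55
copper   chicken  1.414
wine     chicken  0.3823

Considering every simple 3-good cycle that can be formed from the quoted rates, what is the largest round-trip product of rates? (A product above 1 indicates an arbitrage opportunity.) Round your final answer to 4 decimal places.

copper→chicken→wine→copper: 1.414 × 2.421 × 0.2716 = 0.92977
copper→chicken→timber→copper: 1.414 × 1.898 × 0.3339 = 0.89611
copper→honey→wine→copper: 2.55 × 1.239 × 0.2716 = 0.85811
chicken→timber→wine→chicken: 1.898 × 1.158 × 0.3823 = 0.84025
Maximum is copper→chicken→wine→copper at 0.9298; no arbitrage — every cycle loses value.

0.9298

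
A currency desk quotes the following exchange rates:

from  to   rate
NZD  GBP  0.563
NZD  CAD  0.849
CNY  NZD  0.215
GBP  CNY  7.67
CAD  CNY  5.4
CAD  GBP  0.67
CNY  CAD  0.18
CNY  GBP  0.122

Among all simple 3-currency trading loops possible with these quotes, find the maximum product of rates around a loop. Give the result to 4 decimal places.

0.9857

CAD→CNY→NZD→CAD: 5.4 × 0.215 × 0.849 = 0.98569
NZD→GBP→CNY→NZD: 0.563 × 7.67 × 0.215 = 0.92842
CAD→GBP→CNY→CAD: 0.67 × 7.67 × 0.18 = 0.92500
Maximum is CAD→CNY→NZD→CAD at 0.9857; no arbitrage — every cycle loses value.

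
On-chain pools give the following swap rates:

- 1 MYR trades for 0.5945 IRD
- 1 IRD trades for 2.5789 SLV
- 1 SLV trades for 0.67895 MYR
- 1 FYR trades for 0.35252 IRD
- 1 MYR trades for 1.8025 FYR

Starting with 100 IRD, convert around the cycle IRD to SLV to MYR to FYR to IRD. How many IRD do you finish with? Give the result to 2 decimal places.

100 IRD × 2.5789 = 257.89 SLV
257.89 SLV × 0.67895 = 175.0944155 MYR
175.0944155 MYR × 1.8025 = 315.60768393875 FYR
315.60768393875 FYR × 0.35252 = 111.25802074208815 IRD

111.26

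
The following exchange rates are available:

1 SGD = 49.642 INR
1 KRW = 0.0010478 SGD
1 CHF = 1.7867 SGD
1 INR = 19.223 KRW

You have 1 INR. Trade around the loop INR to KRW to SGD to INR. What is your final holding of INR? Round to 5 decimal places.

0.99988

1 INR × 19.223 = 19.223 KRW
19.223 KRW × 0.0010478 = 0.0201418594 SGD
0.0201418594 SGD × 49.642 = 0.9998821843348 INR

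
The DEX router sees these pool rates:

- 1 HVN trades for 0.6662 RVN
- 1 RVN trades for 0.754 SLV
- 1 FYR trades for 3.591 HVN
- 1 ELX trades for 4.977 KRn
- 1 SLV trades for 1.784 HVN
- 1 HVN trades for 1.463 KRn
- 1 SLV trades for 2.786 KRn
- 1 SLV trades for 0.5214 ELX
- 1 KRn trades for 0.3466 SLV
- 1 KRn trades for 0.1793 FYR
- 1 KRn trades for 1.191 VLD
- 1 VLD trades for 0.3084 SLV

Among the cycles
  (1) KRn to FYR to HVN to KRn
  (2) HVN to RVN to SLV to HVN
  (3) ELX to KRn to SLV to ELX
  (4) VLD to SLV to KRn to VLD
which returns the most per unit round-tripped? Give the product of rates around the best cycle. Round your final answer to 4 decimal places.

1.0233

(1) 0.1793 × 3.591 × 1.463 = 0.94198
(2) 0.6662 × 0.754 × 1.784 = 0.89613
(3) 4.977 × 0.3466 × 0.5214 = 0.89943
(4) 0.3084 × 2.786 × 1.191 = 1.02331
Highest is cycle (4) at 1.0233 (>1, arbitrage).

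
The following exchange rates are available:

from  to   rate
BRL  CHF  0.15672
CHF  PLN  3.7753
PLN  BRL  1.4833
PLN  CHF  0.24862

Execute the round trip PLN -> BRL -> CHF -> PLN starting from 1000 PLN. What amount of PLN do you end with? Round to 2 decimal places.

1000 PLN × 1.4833 = 1483.3 BRL
1483.3 BRL × 0.15672 = 232.462776 CHF
232.462776 CHF × 3.7753 = 877.6167182328 PLN

877.62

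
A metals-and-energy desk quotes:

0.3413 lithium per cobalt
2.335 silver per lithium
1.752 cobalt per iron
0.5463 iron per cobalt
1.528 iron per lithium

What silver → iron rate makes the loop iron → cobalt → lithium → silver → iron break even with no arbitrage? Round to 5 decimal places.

0.71621

Known legs of the cycle: 1.752 × 0.3413 × 2.335 = 1.396230996
For no arbitrage the full-cycle product must be 1, so the missing rate is 1 / 1.396230996 ≈ 0.7162139.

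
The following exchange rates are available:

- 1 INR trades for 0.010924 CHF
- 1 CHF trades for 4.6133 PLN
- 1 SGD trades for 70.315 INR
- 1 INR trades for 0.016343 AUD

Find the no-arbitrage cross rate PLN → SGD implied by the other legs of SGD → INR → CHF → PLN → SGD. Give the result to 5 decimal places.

Known legs of the cycle: 70.315 × 0.010924 × 4.6133 = 3.543572886098
For no arbitrage the full-cycle product must be 1, so the missing rate is 1 / 3.543572886098 ≈ 0.2822011.

0.28220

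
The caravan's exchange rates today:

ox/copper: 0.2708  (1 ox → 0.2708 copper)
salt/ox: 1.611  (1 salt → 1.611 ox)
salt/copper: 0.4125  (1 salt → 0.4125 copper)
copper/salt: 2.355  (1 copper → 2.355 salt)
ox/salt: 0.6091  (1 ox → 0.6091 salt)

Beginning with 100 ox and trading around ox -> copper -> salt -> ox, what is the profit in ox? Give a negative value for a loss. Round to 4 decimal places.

2.7389

100 ox × 0.2708 = 27.08 copper
27.08 copper × 2.355 = 63.7734 salt
63.7734 salt × 1.611 = 102.7389474 ox
Net change: 102.7389474 − 100 = 2.7389474 ox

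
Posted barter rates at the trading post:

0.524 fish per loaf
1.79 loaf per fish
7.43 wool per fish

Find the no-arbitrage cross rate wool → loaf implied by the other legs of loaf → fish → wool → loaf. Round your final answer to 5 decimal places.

0.25685

Known legs of the cycle: 0.524 × 7.43 = 3.89332
For no arbitrage the full-cycle product must be 1, so the missing rate is 1 / 3.89332 ≈ 0.2568502.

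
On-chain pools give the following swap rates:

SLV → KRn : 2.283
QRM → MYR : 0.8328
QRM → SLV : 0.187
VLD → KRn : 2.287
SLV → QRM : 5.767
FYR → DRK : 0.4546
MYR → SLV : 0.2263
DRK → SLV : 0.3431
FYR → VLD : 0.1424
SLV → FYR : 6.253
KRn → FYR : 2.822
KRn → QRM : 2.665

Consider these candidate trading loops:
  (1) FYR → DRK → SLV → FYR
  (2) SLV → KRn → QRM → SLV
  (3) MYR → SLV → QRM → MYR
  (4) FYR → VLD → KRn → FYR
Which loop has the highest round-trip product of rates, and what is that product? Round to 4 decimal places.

1.1377

(1) 0.4546 × 0.3431 × 6.253 = 0.97530
(2) 2.283 × 2.665 × 0.187 = 1.13774
(3) 0.2263 × 5.767 × 0.8328 = 1.08686
(4) 0.1424 × 2.287 × 2.822 = 0.91904
Highest is cycle (2) at 1.1377 (>1, arbitrage).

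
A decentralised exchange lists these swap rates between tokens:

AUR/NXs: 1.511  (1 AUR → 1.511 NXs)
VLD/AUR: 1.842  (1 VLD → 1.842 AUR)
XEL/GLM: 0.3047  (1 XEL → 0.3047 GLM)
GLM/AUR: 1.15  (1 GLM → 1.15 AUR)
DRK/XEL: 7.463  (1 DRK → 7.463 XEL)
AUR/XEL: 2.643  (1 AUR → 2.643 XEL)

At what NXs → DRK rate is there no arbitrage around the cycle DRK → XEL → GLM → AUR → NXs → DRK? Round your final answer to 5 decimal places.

Known legs of the cycle: 7.463 × 0.3047 × 1.15 × 1.511 = 3.951374570165
For no arbitrage the full-cycle product must be 1, so the missing rate is 1 / 3.951374570165 ≈ 0.2530765.

0.25308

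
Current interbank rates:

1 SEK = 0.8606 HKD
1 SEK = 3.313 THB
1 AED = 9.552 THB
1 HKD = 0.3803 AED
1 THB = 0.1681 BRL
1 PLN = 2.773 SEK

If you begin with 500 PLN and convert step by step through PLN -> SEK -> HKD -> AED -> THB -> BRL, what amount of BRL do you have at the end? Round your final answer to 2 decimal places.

728.63

500 PLN × 2.773 = 1386.5 SEK
1386.5 SEK × 0.8606 = 1193.2219 HKD
1193.2219 HKD × 0.3803 = 453.78228857 AED
453.78228857 AED × 9.552 = 4334.52842042064 THB
4334.52842042064 THB × 0.1681 = 728.634227472709584 BRL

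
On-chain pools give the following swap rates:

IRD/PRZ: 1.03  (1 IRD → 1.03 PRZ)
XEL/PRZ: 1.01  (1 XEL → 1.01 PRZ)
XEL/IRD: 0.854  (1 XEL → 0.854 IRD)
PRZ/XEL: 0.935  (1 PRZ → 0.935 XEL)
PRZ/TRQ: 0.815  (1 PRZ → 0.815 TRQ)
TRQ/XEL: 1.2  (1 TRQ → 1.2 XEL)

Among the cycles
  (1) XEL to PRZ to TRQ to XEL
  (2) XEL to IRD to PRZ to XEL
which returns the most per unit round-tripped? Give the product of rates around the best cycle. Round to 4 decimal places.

0.9878

(1) 1.01 × 0.815 × 1.2 = 0.98778
(2) 0.854 × 1.03 × 0.935 = 0.82244
Highest is cycle (1) at 0.9878 (≤1, no arbitrage).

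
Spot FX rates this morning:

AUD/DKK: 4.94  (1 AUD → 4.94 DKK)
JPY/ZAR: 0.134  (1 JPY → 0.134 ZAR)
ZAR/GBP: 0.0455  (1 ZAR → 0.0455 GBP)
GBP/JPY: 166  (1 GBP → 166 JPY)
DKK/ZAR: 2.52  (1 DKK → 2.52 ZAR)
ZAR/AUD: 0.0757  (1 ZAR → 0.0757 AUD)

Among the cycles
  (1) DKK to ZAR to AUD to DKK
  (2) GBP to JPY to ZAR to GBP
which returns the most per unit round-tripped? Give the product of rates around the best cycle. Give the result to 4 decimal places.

1.0121

(1) 2.52 × 0.0757 × 4.94 = 0.94237
(2) 166 × 0.134 × 0.0455 = 1.01210
Highest is cycle (2) at 1.0121 (>1, arbitrage).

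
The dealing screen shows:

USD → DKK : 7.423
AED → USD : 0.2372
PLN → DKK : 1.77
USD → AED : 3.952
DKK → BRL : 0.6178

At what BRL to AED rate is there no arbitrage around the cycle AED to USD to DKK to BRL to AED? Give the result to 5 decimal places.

0.91930

Known legs of the cycle: 0.2372 × 7.423 × 0.6178 = 1.08778245368
For no arbitrage the full-cycle product must be 1, so the missing rate is 1 / 1.08778245368 ≈ 0.9193015.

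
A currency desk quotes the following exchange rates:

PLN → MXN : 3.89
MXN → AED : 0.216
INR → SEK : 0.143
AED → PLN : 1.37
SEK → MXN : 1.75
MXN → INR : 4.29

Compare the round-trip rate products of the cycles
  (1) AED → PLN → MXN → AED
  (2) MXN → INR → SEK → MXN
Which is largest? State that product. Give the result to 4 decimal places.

(1) 1.37 × 3.89 × 0.216 = 1.15113
(2) 4.29 × 0.143 × 1.75 = 1.07357
Highest is cycle (1) at 1.1511 (>1, arbitrage).

1.1511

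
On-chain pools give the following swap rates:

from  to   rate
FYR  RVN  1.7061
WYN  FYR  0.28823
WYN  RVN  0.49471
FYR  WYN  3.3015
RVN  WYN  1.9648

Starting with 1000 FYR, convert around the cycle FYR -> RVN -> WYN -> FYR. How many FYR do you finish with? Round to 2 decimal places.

966.19

1000 FYR × 1.7061 = 1706.1 RVN
1706.1 RVN × 1.9648 = 3352.14528 WYN
3352.14528 WYN × 0.28823 = 966.1888340544 FYR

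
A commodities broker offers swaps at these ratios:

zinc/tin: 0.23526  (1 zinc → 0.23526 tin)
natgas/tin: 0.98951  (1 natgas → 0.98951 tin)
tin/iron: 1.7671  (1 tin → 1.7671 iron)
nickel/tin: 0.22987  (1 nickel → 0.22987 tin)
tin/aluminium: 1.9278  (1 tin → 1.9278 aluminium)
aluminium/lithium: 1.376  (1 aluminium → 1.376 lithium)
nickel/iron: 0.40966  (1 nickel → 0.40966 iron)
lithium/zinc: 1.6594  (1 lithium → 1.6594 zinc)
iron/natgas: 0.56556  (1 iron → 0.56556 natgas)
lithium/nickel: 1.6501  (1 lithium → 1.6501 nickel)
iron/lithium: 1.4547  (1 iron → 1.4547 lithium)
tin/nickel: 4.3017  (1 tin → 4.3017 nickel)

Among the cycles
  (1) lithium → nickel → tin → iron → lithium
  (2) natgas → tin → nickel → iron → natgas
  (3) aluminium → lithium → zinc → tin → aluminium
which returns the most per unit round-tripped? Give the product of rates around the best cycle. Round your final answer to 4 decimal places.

(1) 1.6501 × 0.22987 × 1.7671 × 1.4547 = 0.97505
(2) 0.98951 × 4.3017 × 0.40966 × 0.56556 = 0.98619
(3) 1.376 × 1.6594 × 0.23526 × 1.9278 = 1.03557
Highest is cycle (3) at 1.0356 (>1, arbitrage).

1.0356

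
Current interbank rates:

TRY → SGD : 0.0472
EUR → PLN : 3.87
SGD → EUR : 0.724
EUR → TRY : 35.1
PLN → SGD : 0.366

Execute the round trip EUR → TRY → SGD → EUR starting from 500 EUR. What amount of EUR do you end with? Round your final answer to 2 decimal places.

500 EUR × 35.1 = 17550 TRY
17550 TRY × 0.0472 = 828.36 SGD
828.36 SGD × 0.724 = 599.73264 EUR

599.73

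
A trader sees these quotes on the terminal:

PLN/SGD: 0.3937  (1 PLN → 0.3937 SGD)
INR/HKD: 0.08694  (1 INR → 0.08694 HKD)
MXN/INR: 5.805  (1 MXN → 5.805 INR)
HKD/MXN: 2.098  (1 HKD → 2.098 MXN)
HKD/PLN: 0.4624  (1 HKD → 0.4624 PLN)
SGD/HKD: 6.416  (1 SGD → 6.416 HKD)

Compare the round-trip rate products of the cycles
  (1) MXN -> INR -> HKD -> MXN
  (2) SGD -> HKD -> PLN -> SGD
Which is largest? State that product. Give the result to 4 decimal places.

(1) 5.805 × 0.08694 × 2.098 = 1.05883
(2) 6.416 × 0.4624 × 0.3937 = 1.16801
Highest is cycle (2) at 1.1680 (>1, arbitrage).

1.1680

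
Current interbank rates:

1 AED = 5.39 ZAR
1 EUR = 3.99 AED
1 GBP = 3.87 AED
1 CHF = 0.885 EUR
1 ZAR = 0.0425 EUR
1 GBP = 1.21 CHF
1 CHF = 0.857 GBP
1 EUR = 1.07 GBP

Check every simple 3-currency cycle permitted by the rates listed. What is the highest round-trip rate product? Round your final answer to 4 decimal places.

CHF→EUR→GBP→CHF: 0.885 × 1.07 × 1.21 = 1.14581
ZAR→EUR→AED→ZAR: 0.0425 × 3.99 × 5.39 = 0.91401
Maximum is CHF→EUR→GBP→CHF at 1.1458; arbitrage exists.

1.1458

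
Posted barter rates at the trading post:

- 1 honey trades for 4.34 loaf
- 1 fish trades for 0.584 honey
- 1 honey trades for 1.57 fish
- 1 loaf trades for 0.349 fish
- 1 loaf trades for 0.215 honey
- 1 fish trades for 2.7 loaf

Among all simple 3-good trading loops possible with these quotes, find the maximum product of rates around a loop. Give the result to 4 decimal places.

0.9114

loaf→honey→fish→loaf: 0.215 × 1.57 × 2.7 = 0.91139
loaf→fish→honey→loaf: 0.349 × 0.584 × 4.34 = 0.88456
Maximum is loaf→honey→fish→loaf at 0.9114; no arbitrage — every cycle loses value.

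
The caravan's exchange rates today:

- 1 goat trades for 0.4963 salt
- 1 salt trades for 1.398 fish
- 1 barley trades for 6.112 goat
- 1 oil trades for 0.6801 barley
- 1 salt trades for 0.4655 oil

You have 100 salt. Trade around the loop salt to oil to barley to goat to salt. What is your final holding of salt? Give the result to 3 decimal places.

96.033

100 salt × 0.4655 = 46.55 oil
46.55 oil × 0.6801 = 31.658655 barley
31.658655 barley × 6.112 = 193.49769936 goat
193.49769936 goat × 0.4963 = 96.032908192368 salt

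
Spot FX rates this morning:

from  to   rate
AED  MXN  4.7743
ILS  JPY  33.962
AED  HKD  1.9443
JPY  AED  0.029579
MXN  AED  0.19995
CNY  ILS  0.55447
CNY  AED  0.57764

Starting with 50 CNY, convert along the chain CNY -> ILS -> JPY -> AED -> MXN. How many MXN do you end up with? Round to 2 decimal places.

50 CNY × 0.55447 = 27.7235 ILS
27.7235 ILS × 33.962 = 941.545507 JPY
941.545507 JPY × 0.029579 = 27.849974551553 AED
27.849974551553 AED × 4.7743 = 132.9641335014794879 MXN

132.96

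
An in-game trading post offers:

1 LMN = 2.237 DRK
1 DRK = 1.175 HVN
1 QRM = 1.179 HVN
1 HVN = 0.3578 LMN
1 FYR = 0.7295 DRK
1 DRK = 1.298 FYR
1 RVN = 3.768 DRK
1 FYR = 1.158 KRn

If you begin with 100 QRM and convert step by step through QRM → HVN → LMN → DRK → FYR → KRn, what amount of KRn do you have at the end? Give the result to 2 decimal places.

141.84

100 QRM × 1.179 = 117.9 HVN
117.9 HVN × 0.3578 = 42.18462 LMN
42.18462 LMN × 2.237 = 94.36699494 DRK
94.36699494 DRK × 1.298 = 122.48835943212 FYR
122.48835943212 FYR × 1.158 = 141.84152022239496 KRn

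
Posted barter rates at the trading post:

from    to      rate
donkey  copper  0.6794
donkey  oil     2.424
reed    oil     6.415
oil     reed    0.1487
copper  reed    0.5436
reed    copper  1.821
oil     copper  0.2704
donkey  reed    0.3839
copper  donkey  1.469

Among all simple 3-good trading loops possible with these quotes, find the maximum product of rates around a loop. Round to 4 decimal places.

donkey→reed→copper→donkey: 0.3839 × 1.821 × 1.469 = 1.02695
donkey→oil→copper→donkey: 2.424 × 0.2704 × 1.469 = 0.96286
oil→copper→reed→oil: 0.2704 × 0.5436 × 6.415 = 0.94294
Maximum is donkey→reed→copper→donkey at 1.0270; arbitrage exists.

1.0270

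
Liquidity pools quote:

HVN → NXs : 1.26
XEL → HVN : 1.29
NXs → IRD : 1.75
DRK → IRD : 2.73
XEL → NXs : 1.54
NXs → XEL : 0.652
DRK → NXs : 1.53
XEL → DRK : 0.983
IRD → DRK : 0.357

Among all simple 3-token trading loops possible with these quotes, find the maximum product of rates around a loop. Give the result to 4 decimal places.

NXs→XEL→HVN→NXs: 0.652 × 1.29 × 1.26 = 1.05976
NXs→XEL→DRK→NXs: 0.652 × 0.983 × 1.53 = 0.98060
NXs→IRD→DRK→NXs: 1.75 × 0.357 × 1.53 = 0.95587
Maximum is NXs→XEL→HVN→NXs at 1.0598; arbitrage exists.

1.0598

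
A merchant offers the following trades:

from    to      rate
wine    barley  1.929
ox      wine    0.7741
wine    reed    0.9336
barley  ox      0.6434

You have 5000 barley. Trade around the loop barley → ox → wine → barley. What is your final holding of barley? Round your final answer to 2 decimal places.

5000 barley × 0.6434 = 3217 ox
3217 ox × 0.7741 = 2490.2797 wine
2490.2797 wine × 1.929 = 4803.7495413 barley

4803.75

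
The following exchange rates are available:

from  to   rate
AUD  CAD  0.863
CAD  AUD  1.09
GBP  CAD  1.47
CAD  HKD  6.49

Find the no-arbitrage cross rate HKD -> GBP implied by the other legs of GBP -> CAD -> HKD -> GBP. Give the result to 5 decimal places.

0.10482

Known legs of the cycle: 1.47 × 6.49 = 9.5403
For no arbitrage the full-cycle product must be 1, so the missing rate is 1 / 9.5403 ≈ 0.1048185.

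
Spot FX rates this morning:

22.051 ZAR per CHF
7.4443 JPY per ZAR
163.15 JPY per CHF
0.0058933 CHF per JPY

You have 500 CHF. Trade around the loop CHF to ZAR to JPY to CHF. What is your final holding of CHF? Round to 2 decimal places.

483.71

500 CHF × 22.051 = 11025.5 ZAR
11025.5 ZAR × 7.4443 = 82077.12965 JPY
82077.12965 JPY × 0.0058933 = 483.705148166345 CHF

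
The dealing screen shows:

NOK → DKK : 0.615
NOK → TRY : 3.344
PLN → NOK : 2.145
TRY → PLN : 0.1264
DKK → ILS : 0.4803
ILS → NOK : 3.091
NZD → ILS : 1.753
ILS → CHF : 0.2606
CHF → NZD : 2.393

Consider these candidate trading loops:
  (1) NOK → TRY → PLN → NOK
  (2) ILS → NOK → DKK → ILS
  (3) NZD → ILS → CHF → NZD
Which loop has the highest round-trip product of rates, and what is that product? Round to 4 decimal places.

1.0932

(1) 3.344 × 0.1264 × 2.145 = 0.90665
(2) 3.091 × 0.615 × 0.4803 = 0.91303
(3) 1.753 × 0.2606 × 2.393 = 1.09320
Highest is cycle (3) at 1.0932 (>1, arbitrage).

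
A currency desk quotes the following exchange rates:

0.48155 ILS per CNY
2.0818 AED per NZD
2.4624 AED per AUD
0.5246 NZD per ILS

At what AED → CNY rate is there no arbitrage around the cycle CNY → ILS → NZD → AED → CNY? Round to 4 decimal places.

Known legs of the cycle: 0.48155 × 0.5246 × 2.0818 = 0.525906668434
For no arbitrage the full-cycle product must be 1, so the missing rate is 1 / 0.525906668434 ≈ 1.901478.

1.9015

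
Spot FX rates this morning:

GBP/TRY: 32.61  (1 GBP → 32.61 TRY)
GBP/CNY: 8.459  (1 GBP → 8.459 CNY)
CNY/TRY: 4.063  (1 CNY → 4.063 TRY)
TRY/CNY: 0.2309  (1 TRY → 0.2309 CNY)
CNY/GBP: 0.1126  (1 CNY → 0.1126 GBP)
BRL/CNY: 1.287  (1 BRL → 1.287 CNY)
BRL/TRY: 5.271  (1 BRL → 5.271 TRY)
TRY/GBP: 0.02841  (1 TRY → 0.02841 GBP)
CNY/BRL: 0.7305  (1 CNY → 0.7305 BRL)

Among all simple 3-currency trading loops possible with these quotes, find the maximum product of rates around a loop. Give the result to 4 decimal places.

0.9764

GBP→CNY→TRY→GBP: 8.459 × 4.063 × 0.02841 = 0.97642
BRL→TRY→CNY→BRL: 5.271 × 0.2309 × 0.7305 = 0.88907
GBP→TRY→CNY→GBP: 32.61 × 0.2309 × 0.1126 = 0.84784
Maximum is GBP→CNY→TRY→GBP at 0.9764; no arbitrage — every cycle loses value.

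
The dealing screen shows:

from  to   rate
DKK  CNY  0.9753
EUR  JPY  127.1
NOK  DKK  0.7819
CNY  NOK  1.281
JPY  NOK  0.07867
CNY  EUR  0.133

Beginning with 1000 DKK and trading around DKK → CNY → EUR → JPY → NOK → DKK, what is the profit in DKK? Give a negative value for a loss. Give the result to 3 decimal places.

1000 DKK × 0.9753 = 975.3 CNY
975.3 CNY × 0.133 = 129.7149 EUR
129.7149 EUR × 127.1 = 16486.76379 JPY
16486.76379 JPY × 0.07867 = 1297.0137073593 NOK
1297.0137073593 NOK × 0.7819 = 1014.13501778423667 DKK
Net change: 1014.13501778423667 − 1000 = 14.13501778423667 DKK

14.135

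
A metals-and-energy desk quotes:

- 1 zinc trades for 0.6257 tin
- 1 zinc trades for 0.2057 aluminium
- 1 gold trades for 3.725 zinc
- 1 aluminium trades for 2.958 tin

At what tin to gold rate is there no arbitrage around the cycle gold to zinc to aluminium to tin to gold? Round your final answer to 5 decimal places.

0.44121

Known legs of the cycle: 3.725 × 0.2057 × 2.958 = 2.266515735
For no arbitrage the full-cycle product must be 1, so the missing rate is 1 / 2.266515735 ≈ 0.4412058.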